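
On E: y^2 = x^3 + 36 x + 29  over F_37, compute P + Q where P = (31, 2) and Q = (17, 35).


P != Q, so use the chord formula.
s = (y2 - y1) / (x2 - x1) = (33) / (23) mod 37 = 32
x3 = s^2 - x1 - x2 mod 37 = 32^2 - 31 - 17 = 14
y3 = s (x1 - x3) - y1 mod 37 = 32 * (31 - 14) - 2 = 24

P + Q = (14, 24)


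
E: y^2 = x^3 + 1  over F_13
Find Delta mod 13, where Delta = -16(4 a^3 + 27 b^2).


4 a^3 + 27 b^2 = 4*0^3 + 27*1^2 = 0 + 27 = 27
Delta = -16 * (27) = -432
Delta mod 13 = 10

Delta = 10 (mod 13)


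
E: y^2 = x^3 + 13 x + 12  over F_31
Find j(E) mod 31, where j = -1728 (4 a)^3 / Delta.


Delta = -16(4 a^3 + 27 b^2) mod 31 = 17
-1728 * (4 a)^3 = -1728 * (4*13)^3 mod 31 = 29
j = 29 * 17^(-1) mod 31 = 9

j = 9 (mod 31)


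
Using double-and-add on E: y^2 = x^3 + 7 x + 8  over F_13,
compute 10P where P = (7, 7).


k = 10 = 1010_2 (binary, LSB first: 0101)
Double-and-add from P = (7, 7):
  bit 0 = 0: acc unchanged = O
  bit 1 = 1: acc = O + (3, 11) = (3, 11)
  bit 2 = 0: acc unchanged = (3, 11)
  bit 3 = 1: acc = (3, 11) + (8, 2) = (12, 0)

10P = (12, 0)


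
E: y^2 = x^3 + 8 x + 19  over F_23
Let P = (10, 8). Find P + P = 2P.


Doubling: s = (3 x1^2 + a) / (2 y1)
s = (3*10^2 + 8) / (2*8) mod 23 = 2
x3 = s^2 - 2 x1 mod 23 = 2^2 - 2*10 = 7
y3 = s (x1 - x3) - y1 mod 23 = 2 * (10 - 7) - 8 = 21

2P = (7, 21)


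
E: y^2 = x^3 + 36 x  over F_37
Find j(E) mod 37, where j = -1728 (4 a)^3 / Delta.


Delta = -16(4 a^3 + 27 b^2) mod 37 = 27
-1728 * (4 a)^3 = -1728 * (4*36)^3 mod 37 = 36
j = 36 * 27^(-1) mod 37 = 26

j = 26 (mod 37)


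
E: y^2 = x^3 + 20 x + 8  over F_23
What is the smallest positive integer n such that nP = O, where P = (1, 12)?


Compute successive multiples of P until we hit O:
  1P = (1, 12)
  2P = (21, 11)
  3P = (19, 5)
  4P = (16, 13)
  5P = (15, 7)
  6P = (11, 8)
  7P = (13, 2)
  8P = (18, 6)
  ... (continuing to 31P)
  31P = O

ord(P) = 31


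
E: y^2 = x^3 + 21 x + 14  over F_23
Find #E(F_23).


For each x in F_23, count y with y^2 = x^3 + 21 x + 14 mod 23:
  x = 1: RHS = 13, y in [6, 17]  -> 2 point(s)
  x = 2: RHS = 18, y in [8, 15]  -> 2 point(s)
  x = 3: RHS = 12, y in [9, 14]  -> 2 point(s)
  x = 4: RHS = 1, y in [1, 22]  -> 2 point(s)
  x = 8: RHS = 4, y in [2, 21]  -> 2 point(s)
  x = 9: RHS = 12, y in [9, 14]  -> 2 point(s)
  x = 11: RHS = 12, y in [9, 14]  -> 2 point(s)
  x = 12: RHS = 16, y in [4, 19]  -> 2 point(s)
  x = 13: RHS = 0, y in [0]  -> 1 point(s)
  x = 14: RHS = 16, y in [4, 19]  -> 2 point(s)
  x = 15: RHS = 1, y in [1, 22]  -> 2 point(s)
  x = 19: RHS = 4, y in [2, 21]  -> 2 point(s)
  x = 20: RHS = 16, y in [4, 19]  -> 2 point(s)
Affine points: 25. Add the point at infinity: total = 26.

#E(F_23) = 26


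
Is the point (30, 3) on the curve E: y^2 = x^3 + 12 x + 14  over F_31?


Check whether y^2 = x^3 + 12 x + 14 (mod 31) for (x, y) = (30, 3).
LHS: y^2 = 3^2 mod 31 = 9
RHS: x^3 + 12 x + 14 = 30^3 + 12*30 + 14 mod 31 = 1
LHS != RHS

No, not on the curve


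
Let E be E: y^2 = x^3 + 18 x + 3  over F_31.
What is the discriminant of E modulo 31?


4 a^3 + 27 b^2 = 4*18^3 + 27*3^2 = 23328 + 243 = 23571
Delta = -16 * (23571) = -377136
Delta mod 31 = 10

Delta = 10 (mod 31)


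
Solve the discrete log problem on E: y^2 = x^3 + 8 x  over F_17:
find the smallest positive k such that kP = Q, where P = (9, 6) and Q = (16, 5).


Enumerate multiples of P until we hit Q = (16, 5):
  1P = (9, 6)
  2P = (1, 14)
  3P = (8, 10)
  4P = (16, 5)
Match found at i = 4.

k = 4


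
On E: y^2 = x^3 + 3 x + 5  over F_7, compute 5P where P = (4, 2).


k = 5 = 101_2 (binary, LSB first: 101)
Double-and-add from P = (4, 2):
  bit 0 = 1: acc = O + (4, 2) = (4, 2)
  bit 1 = 0: acc unchanged = (4, 2)
  bit 2 = 1: acc = (4, 2) + (6, 6) = (1, 4)

5P = (1, 4)


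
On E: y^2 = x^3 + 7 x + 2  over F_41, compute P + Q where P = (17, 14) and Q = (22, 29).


P != Q, so use the chord formula.
s = (y2 - y1) / (x2 - x1) = (15) / (5) mod 41 = 3
x3 = s^2 - x1 - x2 mod 41 = 3^2 - 17 - 22 = 11
y3 = s (x1 - x3) - y1 mod 41 = 3 * (17 - 11) - 14 = 4

P + Q = (11, 4)


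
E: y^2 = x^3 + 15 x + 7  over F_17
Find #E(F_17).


For each x in F_17, count y with y^2 = x^3 + 15 x + 7 mod 17:
  x = 7: RHS = 13, y in [8, 9]  -> 2 point(s)
  x = 9: RHS = 4, y in [2, 15]  -> 2 point(s)
  x = 10: RHS = 1, y in [1, 16]  -> 2 point(s)
  x = 13: RHS = 2, y in [6, 11]  -> 2 point(s)
  x = 16: RHS = 8, y in [5, 12]  -> 2 point(s)
Affine points: 10. Add the point at infinity: total = 11.

#E(F_17) = 11


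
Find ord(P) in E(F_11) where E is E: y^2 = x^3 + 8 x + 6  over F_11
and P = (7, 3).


Compute successive multiples of P until we hit O:
  1P = (7, 3)
  2P = (1, 9)
  3P = (4, 5)
  4P = (9, 2)
  5P = (9, 9)
  6P = (4, 6)
  7P = (1, 2)
  8P = (7, 8)
  ... (continuing to 9P)
  9P = O

ord(P) = 9


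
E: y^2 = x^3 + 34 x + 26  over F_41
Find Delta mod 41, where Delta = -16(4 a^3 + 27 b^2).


4 a^3 + 27 b^2 = 4*34^3 + 27*26^2 = 157216 + 18252 = 175468
Delta = -16 * (175468) = -2807488
Delta mod 41 = 28

Delta = 28 (mod 41)


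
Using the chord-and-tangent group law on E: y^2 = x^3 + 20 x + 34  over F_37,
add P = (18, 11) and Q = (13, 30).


P != Q, so use the chord formula.
s = (y2 - y1) / (x2 - x1) = (19) / (32) mod 37 = 11
x3 = s^2 - x1 - x2 mod 37 = 11^2 - 18 - 13 = 16
y3 = s (x1 - x3) - y1 mod 37 = 11 * (18 - 16) - 11 = 11

P + Q = (16, 11)


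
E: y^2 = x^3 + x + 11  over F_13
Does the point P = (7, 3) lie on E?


Check whether y^2 = x^3 + 1 x + 11 (mod 13) for (x, y) = (7, 3).
LHS: y^2 = 3^2 mod 13 = 9
RHS: x^3 + 1 x + 11 = 7^3 + 1*7 + 11 mod 13 = 10
LHS != RHS

No, not on the curve


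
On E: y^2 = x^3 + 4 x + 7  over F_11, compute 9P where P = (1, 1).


k = 9 = 1001_2 (binary, LSB first: 1001)
Double-and-add from P = (1, 1):
  bit 0 = 1: acc = O + (1, 1) = (1, 1)
  bit 1 = 0: acc unchanged = (1, 1)
  bit 2 = 0: acc unchanged = (1, 1)
  bit 3 = 1: acc = (1, 1) + (6, 7) = (5, 3)

9P = (5, 3)


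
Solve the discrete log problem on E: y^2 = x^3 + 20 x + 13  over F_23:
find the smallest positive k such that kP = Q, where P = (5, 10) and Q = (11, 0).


Enumerate multiples of P until we hit Q = (11, 0):
  1P = (5, 10)
  2P = (14, 22)
  3P = (16, 6)
  4P = (20, 8)
  5P = (11, 0)
Match found at i = 5.

k = 5


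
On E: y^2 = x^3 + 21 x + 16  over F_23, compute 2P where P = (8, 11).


Doubling: s = (3 x1^2 + a) / (2 y1)
s = (3*8^2 + 21) / (2*11) mod 23 = 17
x3 = s^2 - 2 x1 mod 23 = 17^2 - 2*8 = 20
y3 = s (x1 - x3) - y1 mod 23 = 17 * (8 - 20) - 11 = 15

2P = (20, 15)


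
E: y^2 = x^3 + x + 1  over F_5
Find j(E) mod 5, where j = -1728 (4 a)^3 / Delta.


Delta = -16(4 a^3 + 27 b^2) mod 5 = 4
-1728 * (4 a)^3 = -1728 * (4*1)^3 mod 5 = 3
j = 3 * 4^(-1) mod 5 = 2

j = 2 (mod 5)


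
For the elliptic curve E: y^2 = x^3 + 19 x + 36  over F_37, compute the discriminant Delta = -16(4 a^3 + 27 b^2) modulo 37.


4 a^3 + 27 b^2 = 4*19^3 + 27*36^2 = 27436 + 34992 = 62428
Delta = -16 * (62428) = -998848
Delta mod 37 = 4

Delta = 4 (mod 37)


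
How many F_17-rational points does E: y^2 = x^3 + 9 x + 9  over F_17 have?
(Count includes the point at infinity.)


For each x in F_17, count y with y^2 = x^3 + 9 x + 9 mod 17:
  x = 0: RHS = 9, y in [3, 14]  -> 2 point(s)
  x = 1: RHS = 2, y in [6, 11]  -> 2 point(s)
  x = 2: RHS = 1, y in [1, 16]  -> 2 point(s)
  x = 5: RHS = 9, y in [3, 14]  -> 2 point(s)
  x = 8: RHS = 15, y in [7, 10]  -> 2 point(s)
  x = 12: RHS = 9, y in [3, 14]  -> 2 point(s)
  x = 15: RHS = 0, y in [0]  -> 1 point(s)
  x = 16: RHS = 16, y in [4, 13]  -> 2 point(s)
Affine points: 15. Add the point at infinity: total = 16.

#E(F_17) = 16


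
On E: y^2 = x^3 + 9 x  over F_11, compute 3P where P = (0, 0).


k = 3 = 11_2 (binary, LSB first: 11)
Double-and-add from P = (0, 0):
  bit 0 = 1: acc = O + (0, 0) = (0, 0)
  bit 1 = 1: acc = (0, 0) + O = (0, 0)

3P = (0, 0)


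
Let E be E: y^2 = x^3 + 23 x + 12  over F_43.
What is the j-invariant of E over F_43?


Delta = -16(4 a^3 + 27 b^2) mod 43 = 12
-1728 * (4 a)^3 = -1728 * (4*23)^3 mod 43 = 35
j = 35 * 12^(-1) mod 43 = 28

j = 28 (mod 43)


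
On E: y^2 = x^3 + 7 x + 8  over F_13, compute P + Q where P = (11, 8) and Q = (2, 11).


P != Q, so use the chord formula.
s = (y2 - y1) / (x2 - x1) = (3) / (4) mod 13 = 4
x3 = s^2 - x1 - x2 mod 13 = 4^2 - 11 - 2 = 3
y3 = s (x1 - x3) - y1 mod 13 = 4 * (11 - 3) - 8 = 11

P + Q = (3, 11)


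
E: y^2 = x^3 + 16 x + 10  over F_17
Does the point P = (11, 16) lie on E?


Check whether y^2 = x^3 + 16 x + 10 (mod 17) for (x, y) = (11, 16).
LHS: y^2 = 16^2 mod 17 = 1
RHS: x^3 + 16 x + 10 = 11^3 + 16*11 + 10 mod 17 = 4
LHS != RHS

No, not on the curve


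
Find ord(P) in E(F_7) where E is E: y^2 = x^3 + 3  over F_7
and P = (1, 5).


Compute successive multiples of P until we hit O:
  1P = (1, 5)
  2P = (6, 4)
  3P = (2, 5)
  4P = (4, 2)
  5P = (3, 4)
  6P = (5, 4)
  7P = (5, 3)
  8P = (3, 3)
  ... (continuing to 13P)
  13P = O

ord(P) = 13


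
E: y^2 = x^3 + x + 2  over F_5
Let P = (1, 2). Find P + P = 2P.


Doubling: s = (3 x1^2 + a) / (2 y1)
s = (3*1^2 + 1) / (2*2) mod 5 = 1
x3 = s^2 - 2 x1 mod 5 = 1^2 - 2*1 = 4
y3 = s (x1 - x3) - y1 mod 5 = 1 * (1 - 4) - 2 = 0

2P = (4, 0)


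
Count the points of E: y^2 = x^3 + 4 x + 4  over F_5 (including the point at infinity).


For each x in F_5, count y with y^2 = x^3 + 4 x + 4 mod 5:
  x = 0: RHS = 4, y in [2, 3]  -> 2 point(s)
  x = 1: RHS = 4, y in [2, 3]  -> 2 point(s)
  x = 2: RHS = 0, y in [0]  -> 1 point(s)
  x = 4: RHS = 4, y in [2, 3]  -> 2 point(s)
Affine points: 7. Add the point at infinity: total = 8.

#E(F_5) = 8


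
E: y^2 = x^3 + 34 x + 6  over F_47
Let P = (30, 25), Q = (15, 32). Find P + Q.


P != Q, so use the chord formula.
s = (y2 - y1) / (x2 - x1) = (7) / (32) mod 47 = 34
x3 = s^2 - x1 - x2 mod 47 = 34^2 - 30 - 15 = 30
y3 = s (x1 - x3) - y1 mod 47 = 34 * (30 - 30) - 25 = 22

P + Q = (30, 22)


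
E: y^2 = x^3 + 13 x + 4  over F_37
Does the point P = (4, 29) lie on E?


Check whether y^2 = x^3 + 13 x + 4 (mod 37) for (x, y) = (4, 29).
LHS: y^2 = 29^2 mod 37 = 27
RHS: x^3 + 13 x + 4 = 4^3 + 13*4 + 4 mod 37 = 9
LHS != RHS

No, not on the curve


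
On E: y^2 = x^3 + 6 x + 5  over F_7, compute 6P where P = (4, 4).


k = 6 = 110_2 (binary, LSB first: 011)
Double-and-add from P = (4, 4):
  bit 0 = 0: acc unchanged = O
  bit 1 = 1: acc = O + (3, 1) = (3, 1)
  bit 2 = 1: acc = (3, 1) + (2, 5) = (4, 3)

6P = (4, 3)


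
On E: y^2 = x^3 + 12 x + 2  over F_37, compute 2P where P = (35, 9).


Doubling: s = (3 x1^2 + a) / (2 y1)
s = (3*35^2 + 12) / (2*9) mod 37 = 26
x3 = s^2 - 2 x1 mod 37 = 26^2 - 2*35 = 14
y3 = s (x1 - x3) - y1 mod 37 = 26 * (35 - 14) - 9 = 19

2P = (14, 19)


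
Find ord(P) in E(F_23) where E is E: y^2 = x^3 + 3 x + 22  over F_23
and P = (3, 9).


Compute successive multiples of P until we hit O:
  1P = (3, 9)
  2P = (7, 15)
  3P = (21, 10)
  4P = (11, 11)
  5P = (22, 15)
  6P = (6, 7)
  7P = (17, 8)
  8P = (5, 1)
  ... (continuing to 33P)
  33P = O

ord(P) = 33


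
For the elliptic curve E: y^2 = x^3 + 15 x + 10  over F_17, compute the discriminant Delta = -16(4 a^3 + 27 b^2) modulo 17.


4 a^3 + 27 b^2 = 4*15^3 + 27*10^2 = 13500 + 2700 = 16200
Delta = -16 * (16200) = -259200
Delta mod 17 = 16

Delta = 16 (mod 17)


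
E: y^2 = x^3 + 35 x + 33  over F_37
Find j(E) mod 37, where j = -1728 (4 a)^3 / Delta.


Delta = -16(4 a^3 + 27 b^2) mod 37 = 1
-1728 * (4 a)^3 = -1728 * (4*35)^3 mod 37 = 29
j = 29 * 1^(-1) mod 37 = 29

j = 29 (mod 37)


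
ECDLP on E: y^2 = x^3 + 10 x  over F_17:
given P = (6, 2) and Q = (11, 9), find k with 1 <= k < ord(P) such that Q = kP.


Enumerate multiples of P until we hit Q = (11, 9):
  1P = (6, 2)
  2P = (4, 6)
  3P = (11, 8)
  4P = (13, 10)
  5P = (0, 0)
  6P = (13, 7)
  7P = (11, 9)
Match found at i = 7.

k = 7


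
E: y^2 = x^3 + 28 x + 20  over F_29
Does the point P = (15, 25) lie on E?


Check whether y^2 = x^3 + 28 x + 20 (mod 29) for (x, y) = (15, 25).
LHS: y^2 = 25^2 mod 29 = 16
RHS: x^3 + 28 x + 20 = 15^3 + 28*15 + 20 mod 29 = 16
LHS = RHS

Yes, on the curve


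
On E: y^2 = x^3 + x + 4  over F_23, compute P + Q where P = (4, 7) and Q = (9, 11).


P != Q, so use the chord formula.
s = (y2 - y1) / (x2 - x1) = (4) / (5) mod 23 = 10
x3 = s^2 - x1 - x2 mod 23 = 10^2 - 4 - 9 = 18
y3 = s (x1 - x3) - y1 mod 23 = 10 * (4 - 18) - 7 = 14

P + Q = (18, 14)


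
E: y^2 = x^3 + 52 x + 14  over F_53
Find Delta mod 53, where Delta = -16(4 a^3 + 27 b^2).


4 a^3 + 27 b^2 = 4*52^3 + 27*14^2 = 562432 + 5292 = 567724
Delta = -16 * (567724) = -9083584
Delta mod 53 = 33

Delta = 33 (mod 53)


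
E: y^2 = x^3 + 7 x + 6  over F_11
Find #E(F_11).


For each x in F_11, count y with y^2 = x^3 + 7 x + 6 mod 11:
  x = 1: RHS = 3, y in [5, 6]  -> 2 point(s)
  x = 5: RHS = 1, y in [1, 10]  -> 2 point(s)
  x = 6: RHS = 0, y in [0]  -> 1 point(s)
  x = 10: RHS = 9, y in [3, 8]  -> 2 point(s)
Affine points: 7. Add the point at infinity: total = 8.

#E(F_11) = 8


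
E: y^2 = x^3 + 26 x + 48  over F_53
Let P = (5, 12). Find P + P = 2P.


Doubling: s = (3 x1^2 + a) / (2 y1)
s = (3*5^2 + 26) / (2*12) mod 53 = 2
x3 = s^2 - 2 x1 mod 53 = 2^2 - 2*5 = 47
y3 = s (x1 - x3) - y1 mod 53 = 2 * (5 - 47) - 12 = 10

2P = (47, 10)


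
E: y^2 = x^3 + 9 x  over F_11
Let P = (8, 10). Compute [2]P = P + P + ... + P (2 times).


k = 2 = 10_2 (binary, LSB first: 01)
Double-and-add from P = (8, 10):
  bit 0 = 0: acc unchanged = O
  bit 1 = 1: acc = O + (0, 0) = (0, 0)

2P = (0, 0)


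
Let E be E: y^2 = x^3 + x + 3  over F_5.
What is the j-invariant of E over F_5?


Delta = -16(4 a^3 + 27 b^2) mod 5 = 3
-1728 * (4 a)^3 = -1728 * (4*1)^3 mod 5 = 3
j = 3 * 3^(-1) mod 5 = 1

j = 1 (mod 5)


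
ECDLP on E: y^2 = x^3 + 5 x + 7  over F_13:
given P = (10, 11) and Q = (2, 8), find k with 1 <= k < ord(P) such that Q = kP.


Enumerate multiples of P until we hit Q = (2, 8):
  1P = (10, 11)
  2P = (5, 1)
  3P = (2, 5)
  4P = (4, 0)
  5P = (2, 8)
Match found at i = 5.

k = 5


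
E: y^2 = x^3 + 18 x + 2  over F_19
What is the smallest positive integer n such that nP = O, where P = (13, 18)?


Compute successive multiples of P until we hit O:
  1P = (13, 18)
  2P = (10, 2)
  3P = (16, 4)
  4P = (16, 15)
  5P = (10, 17)
  6P = (13, 1)
  7P = O

ord(P) = 7


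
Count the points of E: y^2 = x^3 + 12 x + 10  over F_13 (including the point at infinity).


For each x in F_13, count y with y^2 = x^3 + 12 x + 10 mod 13:
  x = 0: RHS = 10, y in [6, 7]  -> 2 point(s)
  x = 1: RHS = 10, y in [6, 7]  -> 2 point(s)
  x = 2: RHS = 3, y in [4, 9]  -> 2 point(s)
  x = 5: RHS = 0, y in [0]  -> 1 point(s)
  x = 6: RHS = 12, y in [5, 8]  -> 2 point(s)
  x = 10: RHS = 12, y in [5, 8]  -> 2 point(s)
  x = 11: RHS = 4, y in [2, 11]  -> 2 point(s)
  x = 12: RHS = 10, y in [6, 7]  -> 2 point(s)
Affine points: 15. Add the point at infinity: total = 16.

#E(F_13) = 16


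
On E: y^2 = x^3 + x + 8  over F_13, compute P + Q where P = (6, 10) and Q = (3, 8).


P != Q, so use the chord formula.
s = (y2 - y1) / (x2 - x1) = (11) / (10) mod 13 = 5
x3 = s^2 - x1 - x2 mod 13 = 5^2 - 6 - 3 = 3
y3 = s (x1 - x3) - y1 mod 13 = 5 * (6 - 3) - 10 = 5

P + Q = (3, 5)


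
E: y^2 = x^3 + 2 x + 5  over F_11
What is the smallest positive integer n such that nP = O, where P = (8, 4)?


Compute successive multiples of P until we hit O:
  1P = (8, 4)
  2P = (9, 2)
  3P = (9, 9)
  4P = (8, 7)
  5P = O

ord(P) = 5


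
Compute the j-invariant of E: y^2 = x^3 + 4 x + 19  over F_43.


Delta = -16(4 a^3 + 27 b^2) mod 43 = 41
-1728 * (4 a)^3 = -1728 * (4*4)^3 mod 43 = 41
j = 41 * 41^(-1) mod 43 = 1

j = 1 (mod 43)


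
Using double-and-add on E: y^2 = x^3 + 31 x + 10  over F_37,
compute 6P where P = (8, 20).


k = 6 = 110_2 (binary, LSB first: 011)
Double-and-add from P = (8, 20):
  bit 0 = 0: acc unchanged = O
  bit 1 = 1: acc = O + (17, 14) = (17, 14)
  bit 2 = 1: acc = (17, 14) + (12, 1) = (34, 1)

6P = (34, 1)


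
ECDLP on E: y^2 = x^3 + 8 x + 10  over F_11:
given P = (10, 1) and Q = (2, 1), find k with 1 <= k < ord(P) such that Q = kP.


Enumerate multiples of P until we hit Q = (2, 1):
  1P = (10, 1)
  2P = (2, 10)
  3P = (8, 5)
  4P = (8, 6)
  5P = (2, 1)
Match found at i = 5.

k = 5


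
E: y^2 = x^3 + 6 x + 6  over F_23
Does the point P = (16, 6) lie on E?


Check whether y^2 = x^3 + 6 x + 6 (mod 23) for (x, y) = (16, 6).
LHS: y^2 = 6^2 mod 23 = 13
RHS: x^3 + 6 x + 6 = 16^3 + 6*16 + 6 mod 23 = 12
LHS != RHS

No, not on the curve


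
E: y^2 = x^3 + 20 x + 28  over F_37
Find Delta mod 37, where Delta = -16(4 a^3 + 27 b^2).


4 a^3 + 27 b^2 = 4*20^3 + 27*28^2 = 32000 + 21168 = 53168
Delta = -16 * (53168) = -850688
Delta mod 37 = 16

Delta = 16 (mod 37)


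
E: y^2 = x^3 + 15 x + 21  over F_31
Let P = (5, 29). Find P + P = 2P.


Doubling: s = (3 x1^2 + a) / (2 y1)
s = (3*5^2 + 15) / (2*29) mod 31 = 24
x3 = s^2 - 2 x1 mod 31 = 24^2 - 2*5 = 8
y3 = s (x1 - x3) - y1 mod 31 = 24 * (5 - 8) - 29 = 23

2P = (8, 23)


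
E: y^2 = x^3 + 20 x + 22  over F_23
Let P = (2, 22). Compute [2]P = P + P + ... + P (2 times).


k = 2 = 10_2 (binary, LSB first: 01)
Double-and-add from P = (2, 22):
  bit 0 = 0: acc unchanged = O
  bit 1 = 1: acc = O + (22, 22) = (22, 22)

2P = (22, 22)


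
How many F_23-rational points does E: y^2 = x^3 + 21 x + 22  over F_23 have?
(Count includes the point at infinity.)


For each x in F_23, count y with y^2 = x^3 + 21 x + 22 mod 23:
  x = 2: RHS = 3, y in [7, 16]  -> 2 point(s)
  x = 4: RHS = 9, y in [3, 20]  -> 2 point(s)
  x = 7: RHS = 6, y in [11, 12]  -> 2 point(s)
  x = 8: RHS = 12, y in [9, 14]  -> 2 point(s)
  x = 10: RHS = 13, y in [6, 17]  -> 2 point(s)
  x = 12: RHS = 1, y in [1, 22]  -> 2 point(s)
  x = 13: RHS = 8, y in [10, 13]  -> 2 point(s)
  x = 14: RHS = 1, y in [1, 22]  -> 2 point(s)
  x = 15: RHS = 9, y in [3, 20]  -> 2 point(s)
  x = 17: RHS = 2, y in [5, 18]  -> 2 point(s)
  x = 19: RHS = 12, y in [9, 14]  -> 2 point(s)
  x = 20: RHS = 1, y in [1, 22]  -> 2 point(s)
  x = 21: RHS = 18, y in [8, 15]  -> 2 point(s)
  x = 22: RHS = 0, y in [0]  -> 1 point(s)
Affine points: 27. Add the point at infinity: total = 28.

#E(F_23) = 28


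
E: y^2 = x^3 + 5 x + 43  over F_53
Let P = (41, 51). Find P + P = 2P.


Doubling: s = (3 x1^2 + a) / (2 y1)
s = (3*41^2 + 5) / (2*51) mod 53 = 10
x3 = s^2 - 2 x1 mod 53 = 10^2 - 2*41 = 18
y3 = s (x1 - x3) - y1 mod 53 = 10 * (41 - 18) - 51 = 20

2P = (18, 20)


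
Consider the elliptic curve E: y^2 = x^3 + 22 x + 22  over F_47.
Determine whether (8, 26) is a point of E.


Check whether y^2 = x^3 + 22 x + 22 (mod 47) for (x, y) = (8, 26).
LHS: y^2 = 26^2 mod 47 = 18
RHS: x^3 + 22 x + 22 = 8^3 + 22*8 + 22 mod 47 = 5
LHS != RHS

No, not on the curve


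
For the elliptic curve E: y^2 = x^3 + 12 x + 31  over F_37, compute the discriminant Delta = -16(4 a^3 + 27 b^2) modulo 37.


4 a^3 + 27 b^2 = 4*12^3 + 27*31^2 = 6912 + 25947 = 32859
Delta = -16 * (32859) = -525744
Delta mod 37 = 26

Delta = 26 (mod 37)


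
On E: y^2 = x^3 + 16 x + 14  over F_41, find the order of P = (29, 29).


Compute successive multiples of P until we hit O:
  1P = (29, 29)
  2P = (8, 30)
  3P = (8, 11)
  4P = (29, 12)
  5P = O

ord(P) = 5


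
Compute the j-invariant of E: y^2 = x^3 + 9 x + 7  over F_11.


Delta = -16(4 a^3 + 27 b^2) mod 11 = 2
-1728 * (4 a)^3 = -1728 * (4*9)^3 mod 11 = 6
j = 6 * 2^(-1) mod 11 = 3

j = 3 (mod 11)


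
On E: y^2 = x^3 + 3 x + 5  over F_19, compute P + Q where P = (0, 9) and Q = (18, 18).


P != Q, so use the chord formula.
s = (y2 - y1) / (x2 - x1) = (9) / (18) mod 19 = 10
x3 = s^2 - x1 - x2 mod 19 = 10^2 - 0 - 18 = 6
y3 = s (x1 - x3) - y1 mod 19 = 10 * (0 - 6) - 9 = 7

P + Q = (6, 7)


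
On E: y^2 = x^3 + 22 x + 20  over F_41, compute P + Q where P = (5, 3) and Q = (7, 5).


P != Q, so use the chord formula.
s = (y2 - y1) / (x2 - x1) = (2) / (2) mod 41 = 1
x3 = s^2 - x1 - x2 mod 41 = 1^2 - 5 - 7 = 30
y3 = s (x1 - x3) - y1 mod 41 = 1 * (5 - 30) - 3 = 13

P + Q = (30, 13)


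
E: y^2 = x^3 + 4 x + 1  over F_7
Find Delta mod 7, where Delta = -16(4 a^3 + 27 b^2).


4 a^3 + 27 b^2 = 4*4^3 + 27*1^2 = 256 + 27 = 283
Delta = -16 * (283) = -4528
Delta mod 7 = 1

Delta = 1 (mod 7)


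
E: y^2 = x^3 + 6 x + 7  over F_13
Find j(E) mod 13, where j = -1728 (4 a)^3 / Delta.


Delta = -16(4 a^3 + 27 b^2) mod 13 = 4
-1728 * (4 a)^3 = -1728 * (4*6)^3 mod 13 = 5
j = 5 * 4^(-1) mod 13 = 11

j = 11 (mod 13)


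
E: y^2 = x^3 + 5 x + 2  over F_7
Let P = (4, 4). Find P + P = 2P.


Doubling: s = (3 x1^2 + a) / (2 y1)
s = (3*4^2 + 5) / (2*4) mod 7 = 4
x3 = s^2 - 2 x1 mod 7 = 4^2 - 2*4 = 1
y3 = s (x1 - x3) - y1 mod 7 = 4 * (4 - 1) - 4 = 1

2P = (1, 1)


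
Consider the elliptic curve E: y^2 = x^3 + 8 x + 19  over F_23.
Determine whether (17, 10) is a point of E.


Check whether y^2 = x^3 + 8 x + 19 (mod 23) for (x, y) = (17, 10).
LHS: y^2 = 10^2 mod 23 = 8
RHS: x^3 + 8 x + 19 = 17^3 + 8*17 + 19 mod 23 = 8
LHS = RHS

Yes, on the curve


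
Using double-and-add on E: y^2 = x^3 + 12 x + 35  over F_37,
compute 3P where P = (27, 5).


k = 3 = 11_2 (binary, LSB first: 11)
Double-and-add from P = (27, 5):
  bit 0 = 1: acc = O + (27, 5) = (27, 5)
  bit 1 = 1: acc = (27, 5) + (27, 32) = O

3P = O


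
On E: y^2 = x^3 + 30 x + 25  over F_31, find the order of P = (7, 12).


Compute successive multiples of P until we hit O:
  1P = (7, 12)
  2P = (6, 7)
  3P = (12, 25)
  4P = (20, 10)
  5P = (22, 7)
  6P = (9, 30)
  7P = (3, 24)
  8P = (30, 26)
  ... (continuing to 17P)
  17P = O

ord(P) = 17


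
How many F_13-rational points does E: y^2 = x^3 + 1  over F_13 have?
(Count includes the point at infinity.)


For each x in F_13, count y with y^2 = x^3 + 0 x + 1 mod 13:
  x = 0: RHS = 1, y in [1, 12]  -> 2 point(s)
  x = 2: RHS = 9, y in [3, 10]  -> 2 point(s)
  x = 4: RHS = 0, y in [0]  -> 1 point(s)
  x = 5: RHS = 9, y in [3, 10]  -> 2 point(s)
  x = 6: RHS = 9, y in [3, 10]  -> 2 point(s)
  x = 10: RHS = 0, y in [0]  -> 1 point(s)
  x = 12: RHS = 0, y in [0]  -> 1 point(s)
Affine points: 11. Add the point at infinity: total = 12.

#E(F_13) = 12


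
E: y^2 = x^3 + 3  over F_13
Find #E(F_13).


For each x in F_13, count y with y^2 = x^3 + 0 x + 3 mod 13:
  x = 0: RHS = 3, y in [4, 9]  -> 2 point(s)
  x = 1: RHS = 4, y in [2, 11]  -> 2 point(s)
  x = 3: RHS = 4, y in [2, 11]  -> 2 point(s)
  x = 9: RHS = 4, y in [2, 11]  -> 2 point(s)
Affine points: 8. Add the point at infinity: total = 9.

#E(F_13) = 9


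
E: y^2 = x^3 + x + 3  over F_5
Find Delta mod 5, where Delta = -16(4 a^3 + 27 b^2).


4 a^3 + 27 b^2 = 4*1^3 + 27*3^2 = 4 + 243 = 247
Delta = -16 * (247) = -3952
Delta mod 5 = 3

Delta = 3 (mod 5)


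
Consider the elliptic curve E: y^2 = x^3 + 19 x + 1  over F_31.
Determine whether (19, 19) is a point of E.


Check whether y^2 = x^3 + 19 x + 1 (mod 31) for (x, y) = (19, 19).
LHS: y^2 = 19^2 mod 31 = 20
RHS: x^3 + 19 x + 1 = 19^3 + 19*19 + 1 mod 31 = 29
LHS != RHS

No, not on the curve


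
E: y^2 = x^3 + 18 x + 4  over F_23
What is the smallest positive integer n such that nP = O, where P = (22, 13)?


Compute successive multiples of P until we hit O:
  1P = (22, 13)
  2P = (5, 14)
  3P = (12, 4)
  4P = (2, 5)
  5P = (1, 0)
  6P = (2, 18)
  7P = (12, 19)
  8P = (5, 9)
  ... (continuing to 10P)
  10P = O

ord(P) = 10


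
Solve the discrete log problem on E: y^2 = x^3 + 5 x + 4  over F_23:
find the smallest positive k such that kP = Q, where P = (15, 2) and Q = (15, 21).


Enumerate multiples of P until we hit Q = (15, 21):
  1P = (15, 2)
  2P = (5, 19)
  3P = (19, 14)
  4P = (21, 3)
  5P = (3, 0)
  6P = (21, 20)
  7P = (19, 9)
  8P = (5, 4)
  9P = (15, 21)
Match found at i = 9.

k = 9


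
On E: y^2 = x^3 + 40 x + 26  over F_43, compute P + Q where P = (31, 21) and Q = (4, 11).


P != Q, so use the chord formula.
s = (y2 - y1) / (x2 - x1) = (33) / (16) mod 43 = 37
x3 = s^2 - x1 - x2 mod 43 = 37^2 - 31 - 4 = 1
y3 = s (x1 - x3) - y1 mod 43 = 37 * (31 - 1) - 21 = 14

P + Q = (1, 14)


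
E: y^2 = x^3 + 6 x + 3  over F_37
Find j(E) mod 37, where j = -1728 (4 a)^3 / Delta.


Delta = -16(4 a^3 + 27 b^2) mod 37 = 11
-1728 * (4 a)^3 = -1728 * (4*6)^3 mod 37 = 31
j = 31 * 11^(-1) mod 37 = 23

j = 23 (mod 37)


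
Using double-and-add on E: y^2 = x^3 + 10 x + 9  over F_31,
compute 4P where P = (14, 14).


k = 4 = 100_2 (binary, LSB first: 001)
Double-and-add from P = (14, 14):
  bit 0 = 0: acc unchanged = O
  bit 1 = 0: acc unchanged = O
  bit 2 = 1: acc = O + (12, 20) = (12, 20)

4P = (12, 20)


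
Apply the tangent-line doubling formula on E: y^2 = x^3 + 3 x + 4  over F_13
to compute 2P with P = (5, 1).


Doubling: s = (3 x1^2 + a) / (2 y1)
s = (3*5^2 + 3) / (2*1) mod 13 = 0
x3 = s^2 - 2 x1 mod 13 = 0^2 - 2*5 = 3
y3 = s (x1 - x3) - y1 mod 13 = 0 * (5 - 3) - 1 = 12

2P = (3, 12)


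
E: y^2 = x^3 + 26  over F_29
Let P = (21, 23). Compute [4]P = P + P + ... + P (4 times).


k = 4 = 100_2 (binary, LSB first: 001)
Double-and-add from P = (21, 23):
  bit 0 = 0: acc unchanged = O
  bit 1 = 0: acc unchanged = O
  bit 2 = 1: acc = O + (23, 19) = (23, 19)

4P = (23, 19)


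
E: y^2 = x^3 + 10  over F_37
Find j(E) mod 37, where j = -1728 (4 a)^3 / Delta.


Delta = -16(4 a^3 + 27 b^2) mod 37 = 16
-1728 * (4 a)^3 = -1728 * (4*0)^3 mod 37 = 0
j = 0 * 16^(-1) mod 37 = 0

j = 0 (mod 37)


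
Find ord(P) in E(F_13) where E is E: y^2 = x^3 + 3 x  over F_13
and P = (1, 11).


Compute successive multiples of P until we hit O:
  1P = (1, 11)
  2P = (10, 9)
  3P = (12, 3)
  4P = (3, 7)
  5P = (0, 0)
  6P = (3, 6)
  7P = (12, 10)
  8P = (10, 4)
  ... (continuing to 10P)
  10P = O

ord(P) = 10


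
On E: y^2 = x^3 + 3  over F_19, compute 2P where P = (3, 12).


Doubling: s = (3 x1^2 + a) / (2 y1)
s = (3*3^2 + 0) / (2*12) mod 19 = 13
x3 = s^2 - 2 x1 mod 19 = 13^2 - 2*3 = 11
y3 = s (x1 - x3) - y1 mod 19 = 13 * (3 - 11) - 12 = 17

2P = (11, 17)


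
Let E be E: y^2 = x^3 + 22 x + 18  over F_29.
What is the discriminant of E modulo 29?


4 a^3 + 27 b^2 = 4*22^3 + 27*18^2 = 42592 + 8748 = 51340
Delta = -16 * (51340) = -821440
Delta mod 29 = 14

Delta = 14 (mod 29)


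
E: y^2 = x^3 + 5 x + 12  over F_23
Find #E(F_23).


For each x in F_23, count y with y^2 = x^3 + 5 x + 12 mod 23:
  x = 0: RHS = 12, y in [9, 14]  -> 2 point(s)
  x = 1: RHS = 18, y in [8, 15]  -> 2 point(s)
  x = 3: RHS = 8, y in [10, 13]  -> 2 point(s)
  x = 4: RHS = 4, y in [2, 21]  -> 2 point(s)
  x = 5: RHS = 1, y in [1, 22]  -> 2 point(s)
  x = 8: RHS = 12, y in [9, 14]  -> 2 point(s)
  x = 9: RHS = 4, y in [2, 21]  -> 2 point(s)
  x = 10: RHS = 4, y in [2, 21]  -> 2 point(s)
  x = 11: RHS = 18, y in [8, 15]  -> 2 point(s)
  x = 12: RHS = 6, y in [11, 12]  -> 2 point(s)
  x = 15: RHS = 12, y in [9, 14]  -> 2 point(s)
  x = 16: RHS = 2, y in [5, 18]  -> 2 point(s)
  x = 18: RHS = 0, y in [0]  -> 1 point(s)
  x = 20: RHS = 16, y in [4, 19]  -> 2 point(s)
  x = 22: RHS = 6, y in [11, 12]  -> 2 point(s)
Affine points: 29. Add the point at infinity: total = 30.

#E(F_23) = 30


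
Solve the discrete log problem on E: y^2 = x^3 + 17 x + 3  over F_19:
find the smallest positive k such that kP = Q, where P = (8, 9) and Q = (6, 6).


Enumerate multiples of P until we hit Q = (6, 6):
  1P = (8, 9)
  2P = (3, 10)
  3P = (5, 17)
  4P = (11, 18)
  5P = (9, 7)
  6P = (6, 6)
Match found at i = 6.

k = 6


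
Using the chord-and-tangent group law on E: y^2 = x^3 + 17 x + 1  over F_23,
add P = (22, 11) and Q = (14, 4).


P != Q, so use the chord formula.
s = (y2 - y1) / (x2 - x1) = (16) / (15) mod 23 = 21
x3 = s^2 - x1 - x2 mod 23 = 21^2 - 22 - 14 = 14
y3 = s (x1 - x3) - y1 mod 23 = 21 * (22 - 14) - 11 = 19

P + Q = (14, 19)


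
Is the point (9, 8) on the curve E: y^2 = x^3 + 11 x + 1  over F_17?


Check whether y^2 = x^3 + 11 x + 1 (mod 17) for (x, y) = (9, 8).
LHS: y^2 = 8^2 mod 17 = 13
RHS: x^3 + 11 x + 1 = 9^3 + 11*9 + 1 mod 17 = 13
LHS = RHS

Yes, on the curve


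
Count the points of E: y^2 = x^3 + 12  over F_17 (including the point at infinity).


For each x in F_17, count y with y^2 = x^3 + 0 x + 12 mod 17:
  x = 1: RHS = 13, y in [8, 9]  -> 2 point(s)
  x = 4: RHS = 8, y in [5, 12]  -> 2 point(s)
  x = 5: RHS = 1, y in [1, 16]  -> 2 point(s)
  x = 7: RHS = 15, y in [7, 10]  -> 2 point(s)
  x = 10: RHS = 9, y in [3, 14]  -> 2 point(s)
  x = 11: RHS = 0, y in [0]  -> 1 point(s)
  x = 13: RHS = 16, y in [4, 13]  -> 2 point(s)
  x = 14: RHS = 2, y in [6, 11]  -> 2 point(s)
  x = 15: RHS = 4, y in [2, 15]  -> 2 point(s)
Affine points: 17. Add the point at infinity: total = 18.

#E(F_17) = 18


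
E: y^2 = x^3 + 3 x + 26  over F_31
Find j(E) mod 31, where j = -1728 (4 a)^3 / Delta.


Delta = -16(4 a^3 + 27 b^2) mod 31 = 27
-1728 * (4 a)^3 = -1728 * (4*3)^3 mod 31 = 29
j = 29 * 27^(-1) mod 31 = 16

j = 16 (mod 31)


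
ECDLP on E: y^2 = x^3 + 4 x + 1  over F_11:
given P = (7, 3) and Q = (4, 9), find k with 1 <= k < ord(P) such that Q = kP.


Enumerate multiples of P until we hit Q = (4, 9):
  1P = (7, 3)
  2P = (0, 10)
  3P = (5, 6)
  4P = (4, 9)
Match found at i = 4.

k = 4


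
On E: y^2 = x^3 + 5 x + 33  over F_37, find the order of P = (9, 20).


Compute successive multiples of P until we hit O:
  1P = (9, 20)
  2P = (16, 18)
  3P = (0, 25)
  4P = (21, 36)
  5P = (17, 31)
  6P = (10, 11)
  7P = (25, 13)
  8P = (36, 8)
  ... (continuing to 41P)
  41P = O

ord(P) = 41


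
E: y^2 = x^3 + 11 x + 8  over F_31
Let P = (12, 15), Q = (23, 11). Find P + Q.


P != Q, so use the chord formula.
s = (y2 - y1) / (x2 - x1) = (27) / (11) mod 31 = 25
x3 = s^2 - x1 - x2 mod 31 = 25^2 - 12 - 23 = 1
y3 = s (x1 - x3) - y1 mod 31 = 25 * (12 - 1) - 15 = 12

P + Q = (1, 12)


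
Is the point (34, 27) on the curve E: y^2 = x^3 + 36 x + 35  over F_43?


Check whether y^2 = x^3 + 36 x + 35 (mod 43) for (x, y) = (34, 27).
LHS: y^2 = 27^2 mod 43 = 41
RHS: x^3 + 36 x + 35 = 34^3 + 36*34 + 35 mod 43 = 14
LHS != RHS

No, not on the curve


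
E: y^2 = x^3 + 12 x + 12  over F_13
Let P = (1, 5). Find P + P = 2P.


Doubling: s = (3 x1^2 + a) / (2 y1)
s = (3*1^2 + 12) / (2*5) mod 13 = 8
x3 = s^2 - 2 x1 mod 13 = 8^2 - 2*1 = 10
y3 = s (x1 - x3) - y1 mod 13 = 8 * (1 - 10) - 5 = 1

2P = (10, 1)


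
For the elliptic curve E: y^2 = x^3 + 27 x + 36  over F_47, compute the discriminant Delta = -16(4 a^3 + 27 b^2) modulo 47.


4 a^3 + 27 b^2 = 4*27^3 + 27*36^2 = 78732 + 34992 = 113724
Delta = -16 * (113724) = -1819584
Delta mod 47 = 21

Delta = 21 (mod 47)


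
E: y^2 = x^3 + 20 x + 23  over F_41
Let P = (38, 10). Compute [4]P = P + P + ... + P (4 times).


k = 4 = 100_2 (binary, LSB first: 001)
Double-and-add from P = (38, 10):
  bit 0 = 0: acc unchanged = O
  bit 1 = 0: acc unchanged = O
  bit 2 = 1: acc = O + (38, 31) = (38, 31)

4P = (38, 31)


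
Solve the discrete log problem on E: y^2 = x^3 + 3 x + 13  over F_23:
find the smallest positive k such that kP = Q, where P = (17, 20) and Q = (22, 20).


Enumerate multiples of P until we hit Q = (22, 20):
  1P = (17, 20)
  2P = (15, 12)
  3P = (7, 20)
  4P = (22, 3)
  5P = (2, 21)
  6P = (13, 15)
  7P = (19, 12)
  8P = (3, 16)
  9P = (12, 11)
  10P = (0, 6)
  11P = (14, 19)
  12P = (10, 13)
  13P = (20, 0)
  14P = (10, 10)
  15P = (14, 4)
  16P = (0, 17)
  17P = (12, 12)
  18P = (3, 7)
  19P = (19, 11)
  20P = (13, 8)
  21P = (2, 2)
  22P = (22, 20)
Match found at i = 22.

k = 22


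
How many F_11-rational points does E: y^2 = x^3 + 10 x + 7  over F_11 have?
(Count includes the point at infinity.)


For each x in F_11, count y with y^2 = x^3 + 10 x + 7 mod 11:
  x = 3: RHS = 9, y in [3, 8]  -> 2 point(s)
  x = 4: RHS = 1, y in [1, 10]  -> 2 point(s)
  x = 8: RHS = 5, y in [4, 7]  -> 2 point(s)
  x = 9: RHS = 1, y in [1, 10]  -> 2 point(s)
Affine points: 8. Add the point at infinity: total = 9.

#E(F_11) = 9


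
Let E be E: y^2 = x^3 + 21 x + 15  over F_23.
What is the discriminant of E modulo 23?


4 a^3 + 27 b^2 = 4*21^3 + 27*15^2 = 37044 + 6075 = 43119
Delta = -16 * (43119) = -689904
Delta mod 23 = 4

Delta = 4 (mod 23)


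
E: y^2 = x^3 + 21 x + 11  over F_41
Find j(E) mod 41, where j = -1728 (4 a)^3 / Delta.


Delta = -16(4 a^3 + 27 b^2) mod 41 = 36
-1728 * (4 a)^3 = -1728 * (4*21)^3 mod 41 = 34
j = 34 * 36^(-1) mod 41 = 26

j = 26 (mod 41)


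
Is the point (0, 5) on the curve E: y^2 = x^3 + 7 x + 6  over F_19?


Check whether y^2 = x^3 + 7 x + 6 (mod 19) for (x, y) = (0, 5).
LHS: y^2 = 5^2 mod 19 = 6
RHS: x^3 + 7 x + 6 = 0^3 + 7*0 + 6 mod 19 = 6
LHS = RHS

Yes, on the curve


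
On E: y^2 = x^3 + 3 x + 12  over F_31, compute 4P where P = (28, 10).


k = 4 = 100_2 (binary, LSB first: 001)
Double-and-add from P = (28, 10):
  bit 0 = 0: acc unchanged = O
  bit 1 = 0: acc unchanged = O
  bit 2 = 1: acc = O + (1, 27) = (1, 27)

4P = (1, 27)


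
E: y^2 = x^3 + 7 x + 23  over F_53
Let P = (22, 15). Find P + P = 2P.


Doubling: s = (3 x1^2 + a) / (2 y1)
s = (3*22^2 + 7) / (2*15) mod 53 = 8
x3 = s^2 - 2 x1 mod 53 = 8^2 - 2*22 = 20
y3 = s (x1 - x3) - y1 mod 53 = 8 * (22 - 20) - 15 = 1

2P = (20, 1)


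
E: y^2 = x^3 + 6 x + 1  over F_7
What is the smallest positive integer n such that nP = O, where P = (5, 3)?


Compute successive multiples of P until we hit O:
  1P = (5, 3)
  2P = (6, 1)
  3P = (0, 1)
  4P = (3, 2)
  5P = (1, 6)
  6P = (2, 0)
  7P = (1, 1)
  8P = (3, 5)
  ... (continuing to 12P)
  12P = O

ord(P) = 12


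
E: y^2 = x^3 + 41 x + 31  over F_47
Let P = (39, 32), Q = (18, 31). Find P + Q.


P != Q, so use the chord formula.
s = (y2 - y1) / (x2 - x1) = (46) / (26) mod 47 = 9
x3 = s^2 - x1 - x2 mod 47 = 9^2 - 39 - 18 = 24
y3 = s (x1 - x3) - y1 mod 47 = 9 * (39 - 24) - 32 = 9

P + Q = (24, 9)


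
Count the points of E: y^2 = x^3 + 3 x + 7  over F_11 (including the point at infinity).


For each x in F_11, count y with y^2 = x^3 + 3 x + 7 mod 11:
  x = 1: RHS = 0, y in [0]  -> 1 point(s)
  x = 5: RHS = 4, y in [2, 9]  -> 2 point(s)
  x = 8: RHS = 4, y in [2, 9]  -> 2 point(s)
  x = 9: RHS = 4, y in [2, 9]  -> 2 point(s)
  x = 10: RHS = 3, y in [5, 6]  -> 2 point(s)
Affine points: 9. Add the point at infinity: total = 10.

#E(F_11) = 10


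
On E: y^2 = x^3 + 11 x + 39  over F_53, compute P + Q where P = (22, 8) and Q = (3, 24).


P != Q, so use the chord formula.
s = (y2 - y1) / (x2 - x1) = (16) / (34) mod 53 = 41
x3 = s^2 - x1 - x2 mod 53 = 41^2 - 22 - 3 = 13
y3 = s (x1 - x3) - y1 mod 53 = 41 * (22 - 13) - 8 = 43

P + Q = (13, 43)


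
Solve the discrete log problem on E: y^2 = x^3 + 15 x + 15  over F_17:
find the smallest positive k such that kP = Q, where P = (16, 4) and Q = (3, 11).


Enumerate multiples of P until we hit Q = (3, 11):
  1P = (16, 4)
  2P = (6, 10)
  3P = (11, 10)
  4P = (3, 11)
Match found at i = 4.

k = 4


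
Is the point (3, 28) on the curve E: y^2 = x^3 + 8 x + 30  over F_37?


Check whether y^2 = x^3 + 8 x + 30 (mod 37) for (x, y) = (3, 28).
LHS: y^2 = 28^2 mod 37 = 7
RHS: x^3 + 8 x + 30 = 3^3 + 8*3 + 30 mod 37 = 7
LHS = RHS

Yes, on the curve


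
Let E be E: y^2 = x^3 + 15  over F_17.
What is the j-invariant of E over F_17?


Delta = -16(4 a^3 + 27 b^2) mod 17 = 6
-1728 * (4 a)^3 = -1728 * (4*0)^3 mod 17 = 0
j = 0 * 6^(-1) mod 17 = 0

j = 0 (mod 17)


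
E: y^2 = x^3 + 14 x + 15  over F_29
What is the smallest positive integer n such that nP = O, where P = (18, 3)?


Compute successive multiples of P until we hit O:
  1P = (18, 3)
  2P = (22, 26)
  3P = (13, 4)
  4P = (5, 6)
  5P = (10, 13)
  6P = (8, 28)
  7P = (2, 15)
  8P = (15, 2)
  ... (continuing to 18P)
  18P = O

ord(P) = 18


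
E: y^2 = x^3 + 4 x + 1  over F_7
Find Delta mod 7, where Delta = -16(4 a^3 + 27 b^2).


4 a^3 + 27 b^2 = 4*4^3 + 27*1^2 = 256 + 27 = 283
Delta = -16 * (283) = -4528
Delta mod 7 = 1

Delta = 1 (mod 7)


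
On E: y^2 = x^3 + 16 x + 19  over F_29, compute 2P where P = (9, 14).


k = 2 = 10_2 (binary, LSB first: 01)
Double-and-add from P = (9, 14):
  bit 0 = 0: acc unchanged = O
  bit 1 = 1: acc = O + (15, 3) = (15, 3)

2P = (15, 3)


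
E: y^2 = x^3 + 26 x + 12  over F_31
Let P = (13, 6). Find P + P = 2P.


Doubling: s = (3 x1^2 + a) / (2 y1)
s = (3*13^2 + 26) / (2*6) mod 31 = 16
x3 = s^2 - 2 x1 mod 31 = 16^2 - 2*13 = 13
y3 = s (x1 - x3) - y1 mod 31 = 16 * (13 - 13) - 6 = 25

2P = (13, 25)


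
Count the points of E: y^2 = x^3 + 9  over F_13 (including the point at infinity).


For each x in F_13, count y with y^2 = x^3 + 0 x + 9 mod 13:
  x = 0: RHS = 9, y in [3, 10]  -> 2 point(s)
  x = 1: RHS = 10, y in [6, 7]  -> 2 point(s)
  x = 2: RHS = 4, y in [2, 11]  -> 2 point(s)
  x = 3: RHS = 10, y in [6, 7]  -> 2 point(s)
  x = 5: RHS = 4, y in [2, 11]  -> 2 point(s)
  x = 6: RHS = 4, y in [2, 11]  -> 2 point(s)
  x = 7: RHS = 1, y in [1, 12]  -> 2 point(s)
  x = 8: RHS = 1, y in [1, 12]  -> 2 point(s)
  x = 9: RHS = 10, y in [6, 7]  -> 2 point(s)
  x = 11: RHS = 1, y in [1, 12]  -> 2 point(s)
Affine points: 20. Add the point at infinity: total = 21.

#E(F_13) = 21


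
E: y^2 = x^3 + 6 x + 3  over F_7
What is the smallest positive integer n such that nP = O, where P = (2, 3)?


Compute successive multiples of P until we hit O:
  1P = (2, 3)
  2P = (5, 2)
  3P = (4, 0)
  4P = (5, 5)
  5P = (2, 4)
  6P = O

ord(P) = 6


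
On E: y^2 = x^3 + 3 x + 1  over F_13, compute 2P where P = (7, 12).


Doubling: s = (3 x1^2 + a) / (2 y1)
s = (3*7^2 + 3) / (2*12) mod 13 = 3
x3 = s^2 - 2 x1 mod 13 = 3^2 - 2*7 = 8
y3 = s (x1 - x3) - y1 mod 13 = 3 * (7 - 8) - 12 = 11

2P = (8, 11)


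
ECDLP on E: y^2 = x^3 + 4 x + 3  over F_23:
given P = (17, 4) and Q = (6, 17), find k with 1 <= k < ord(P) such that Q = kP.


Enumerate multiples of P until we hit Q = (6, 17):
  1P = (17, 4)
  2P = (1, 13)
  3P = (9, 3)
  4P = (6, 6)
  5P = (16, 0)
  6P = (6, 17)
Match found at i = 6.

k = 6


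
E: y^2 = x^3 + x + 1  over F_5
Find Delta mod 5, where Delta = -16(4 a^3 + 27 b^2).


4 a^3 + 27 b^2 = 4*1^3 + 27*1^2 = 4 + 27 = 31
Delta = -16 * (31) = -496
Delta mod 5 = 4

Delta = 4 (mod 5)


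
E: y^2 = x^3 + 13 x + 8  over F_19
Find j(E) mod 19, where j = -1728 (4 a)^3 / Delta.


Delta = -16(4 a^3 + 27 b^2) mod 19 = 8
-1728 * (4 a)^3 = -1728 * (4*13)^3 mod 19 = 8
j = 8 * 8^(-1) mod 19 = 1

j = 1 (mod 19)


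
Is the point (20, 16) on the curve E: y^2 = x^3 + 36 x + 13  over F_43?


Check whether y^2 = x^3 + 36 x + 13 (mod 43) for (x, y) = (20, 16).
LHS: y^2 = 16^2 mod 43 = 41
RHS: x^3 + 36 x + 13 = 20^3 + 36*20 + 13 mod 43 = 4
LHS != RHS

No, not on the curve


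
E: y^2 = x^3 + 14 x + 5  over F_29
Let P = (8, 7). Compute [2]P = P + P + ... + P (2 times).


k = 2 = 10_2 (binary, LSB first: 01)
Double-and-add from P = (8, 7):
  bit 0 = 0: acc unchanged = O
  bit 1 = 1: acc = O + (20, 7) = (20, 7)

2P = (20, 7)


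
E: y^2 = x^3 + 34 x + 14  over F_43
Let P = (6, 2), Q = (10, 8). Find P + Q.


P != Q, so use the chord formula.
s = (y2 - y1) / (x2 - x1) = (6) / (4) mod 43 = 23
x3 = s^2 - x1 - x2 mod 43 = 23^2 - 6 - 10 = 40
y3 = s (x1 - x3) - y1 mod 43 = 23 * (6 - 40) - 2 = 33

P + Q = (40, 33)


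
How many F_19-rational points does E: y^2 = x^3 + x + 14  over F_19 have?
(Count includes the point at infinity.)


For each x in F_19, count y with y^2 = x^3 + 1 x + 14 mod 19:
  x = 1: RHS = 16, y in [4, 15]  -> 2 point(s)
  x = 2: RHS = 5, y in [9, 10]  -> 2 point(s)
  x = 3: RHS = 6, y in [5, 14]  -> 2 point(s)
  x = 4: RHS = 6, y in [5, 14]  -> 2 point(s)
  x = 5: RHS = 11, y in [7, 12]  -> 2 point(s)
  x = 9: RHS = 11, y in [7, 12]  -> 2 point(s)
  x = 10: RHS = 17, y in [6, 13]  -> 2 point(s)
  x = 11: RHS = 7, y in [8, 11]  -> 2 point(s)
  x = 12: RHS = 6, y in [5, 14]  -> 2 point(s)
  x = 13: RHS = 1, y in [1, 18]  -> 2 point(s)
  x = 14: RHS = 17, y in [6, 13]  -> 2 point(s)
  x = 17: RHS = 4, y in [2, 17]  -> 2 point(s)
Affine points: 24. Add the point at infinity: total = 25.

#E(F_19) = 25
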